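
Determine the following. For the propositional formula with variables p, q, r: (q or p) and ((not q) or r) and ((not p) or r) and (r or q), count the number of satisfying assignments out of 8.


Evaluate all 8 assignments for p, q, r:
p=0, q=0, r=0: 0
p=0, q=0, r=1: 0
p=0, q=1, r=0: 0
p=0, q=1, r=1: 1
p=1, q=0, r=0: 0
p=1, q=0, r=1: 1
p=1, q=1, r=0: 0
p=1, q=1, r=1: 1
Satisfying count = 3

3


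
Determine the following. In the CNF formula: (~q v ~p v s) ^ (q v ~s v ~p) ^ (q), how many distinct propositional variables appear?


Identify each variable that appears in the formula.
Variables found: p, q, s
Count = 3

3


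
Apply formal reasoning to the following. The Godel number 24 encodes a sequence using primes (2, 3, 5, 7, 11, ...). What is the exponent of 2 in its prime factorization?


Factorize 24 by dividing by 2 repeatedly.
Division steps: 2 divides 24 exactly 3 time(s).
Exponent of 2 = 3

3


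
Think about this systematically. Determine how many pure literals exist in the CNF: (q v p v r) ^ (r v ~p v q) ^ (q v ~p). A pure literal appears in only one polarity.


Check each variable for pure literal status:
p: mixed (not pure)
q: pure positive
r: pure positive
Pure literal count = 2

2


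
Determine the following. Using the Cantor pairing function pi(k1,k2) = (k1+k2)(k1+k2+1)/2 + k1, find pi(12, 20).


k1 + k2 = 32
(k1+k2)(k1+k2+1)/2 = 32 * 33 / 2 = 528
pi = 528 + 12 = 540

540


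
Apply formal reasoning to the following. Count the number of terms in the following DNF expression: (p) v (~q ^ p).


A DNF formula is a disjunction of terms (conjunctions).
Terms are separated by v.
Counting the disjuncts: 2 terms.

2


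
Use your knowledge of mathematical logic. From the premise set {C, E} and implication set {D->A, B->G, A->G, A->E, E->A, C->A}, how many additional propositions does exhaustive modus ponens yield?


Initial facts: {C, E}
Apply modus ponens to closure:
  E and E->A  =>  A
  A and A->G  =>  G
Final known: {A, C, E, G}
New propositions: {A, G}
Count = 2

2


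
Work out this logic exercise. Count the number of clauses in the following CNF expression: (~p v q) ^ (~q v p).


A CNF formula is a conjunction of clauses.
Clauses are separated by ^.
Counting the conjuncts: 2 clauses.

2


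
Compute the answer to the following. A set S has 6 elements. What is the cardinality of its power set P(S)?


The power set of a set with n elements has 2^n elements.
|P(S)| = 2^6 = 64

64


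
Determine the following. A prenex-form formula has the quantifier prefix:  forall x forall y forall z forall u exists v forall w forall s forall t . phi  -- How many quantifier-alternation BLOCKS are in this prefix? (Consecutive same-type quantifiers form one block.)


Quantifier-type sequence: A A A A E A A A  (A=forall, E=exists)
Group into maximal same-type runs:
  Ax4 | Ex1 | Ax3
Number of blocks = 3

3


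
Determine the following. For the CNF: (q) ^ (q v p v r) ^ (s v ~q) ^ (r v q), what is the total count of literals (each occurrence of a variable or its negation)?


Counting literals in each clause:
Clause 1: 1 literal(s)
Clause 2: 3 literal(s)
Clause 3: 2 literal(s)
Clause 4: 2 literal(s)
Total = 8

8


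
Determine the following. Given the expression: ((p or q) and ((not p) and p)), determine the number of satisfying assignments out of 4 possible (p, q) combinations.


Check all 4 assignments:
p=0, q=0: 0
p=0, q=1: 0
p=1, q=0: 0
p=1, q=1: 0
Count of True = 0

0


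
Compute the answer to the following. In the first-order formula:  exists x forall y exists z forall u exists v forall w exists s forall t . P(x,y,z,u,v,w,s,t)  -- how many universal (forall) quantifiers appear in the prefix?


Quantifier prefix: exists x forall y exists z forall u exists v forall w exists s forall t
Mark each quantifier type:
  E U E U E U E U
Universal count = 4, Existential count = 4
Asked for universal (forall) quantifiers: 4

4


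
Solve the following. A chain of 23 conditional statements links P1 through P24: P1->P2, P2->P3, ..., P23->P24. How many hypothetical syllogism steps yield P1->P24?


With 23 implications in a chain connecting 24 propositions:
P1->P2, P2->P3, ..., P23->P24
Steps needed = (number of implications) - 1 = 23 - 1 = 22

22


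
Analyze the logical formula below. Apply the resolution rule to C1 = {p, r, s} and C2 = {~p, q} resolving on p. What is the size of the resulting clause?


Remove p from C1 and ~p from C2.
C1 remainder: {r, s}
C2 remainder: {q}
Union (resolvent): {q, r, s}
Resolvent has 3 literal(s).

3


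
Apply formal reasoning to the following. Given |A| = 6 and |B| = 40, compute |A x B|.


The Cartesian product A x B contains all ordered pairs (a, b).
|A x B| = |A| * |B| = 6 * 40 = 240

240


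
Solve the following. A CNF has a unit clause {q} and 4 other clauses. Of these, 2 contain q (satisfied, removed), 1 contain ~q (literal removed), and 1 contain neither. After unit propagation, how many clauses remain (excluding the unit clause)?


Satisfied (removed): 2
Shortened (remain): 1
Unchanged (remain): 1
Remaining = 1 + 1 = 2

2


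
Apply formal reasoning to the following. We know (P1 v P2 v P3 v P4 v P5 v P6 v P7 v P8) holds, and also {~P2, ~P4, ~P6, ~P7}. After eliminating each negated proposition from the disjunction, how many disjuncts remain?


Original disjuncts (8): P1, P2, P3, P4, P5, P6, P7, P8
Negated (eliminate): ~P2, ~P4, ~P6, ~P7
Remaining disjuncts: P1, P3, P5, P8
Count = 8 - 4 = 4

4


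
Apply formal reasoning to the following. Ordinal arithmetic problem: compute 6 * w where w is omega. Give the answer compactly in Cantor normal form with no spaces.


Compute 6 * w.
Ordinal * is associative and left-distributive over +, but NOT commutative; for finite n>1, n*w = w but w*n stays w*n.
For finite n>0, n * w = sup{n*k : k<w} = w. So 6 * w = w.
Result = w

w


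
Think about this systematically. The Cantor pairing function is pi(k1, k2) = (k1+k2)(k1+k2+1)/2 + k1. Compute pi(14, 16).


k1 + k2 = 30
(k1+k2)(k1+k2+1)/2 = 30 * 31 / 2 = 465
pi = 465 + 14 = 479

479


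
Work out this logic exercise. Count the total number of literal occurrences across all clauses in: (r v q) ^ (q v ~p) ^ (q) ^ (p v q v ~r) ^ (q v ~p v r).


Counting literals in each clause:
Clause 1: 2 literal(s)
Clause 2: 2 literal(s)
Clause 3: 1 literal(s)
Clause 4: 3 literal(s)
Clause 5: 3 literal(s)
Total = 11

11


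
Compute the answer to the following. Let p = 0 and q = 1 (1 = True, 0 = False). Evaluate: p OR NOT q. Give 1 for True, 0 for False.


p = 0, q = 1
Operation: p OR NOT q
Evaluate: 0 OR NOT 1 = 0

0


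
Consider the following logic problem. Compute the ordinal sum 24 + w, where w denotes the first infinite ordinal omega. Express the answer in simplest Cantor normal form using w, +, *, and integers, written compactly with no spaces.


Compute 24 + w.
Ordinal + is associative but NOT commutative; for finite n>0, n + w = w but w + n stays w+n.
Any finite left addend is absorbed by w on the right: 24 + w = w.
Result = w

w


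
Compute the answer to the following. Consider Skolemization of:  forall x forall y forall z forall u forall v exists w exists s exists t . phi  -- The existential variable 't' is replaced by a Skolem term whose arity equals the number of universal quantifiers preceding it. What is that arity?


Quantifier prefix: forall x forall y forall z forall u forall v exists w exists s exists t
't' is existentially quantified at position 8.
Universal variables preceding it: x, y, z, u, v
Skolem function arity = 5

5


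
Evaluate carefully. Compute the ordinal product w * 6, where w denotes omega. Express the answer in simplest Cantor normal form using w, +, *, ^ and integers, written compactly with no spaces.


Compute w * 6.
Ordinal * is associative and left-distributive over +, but NOT commutative; for finite n>1, n*w = w but w*n stays w*n.
w * 6 means 6 copies of w concatenated: w*6.
Result = w*6

w*6


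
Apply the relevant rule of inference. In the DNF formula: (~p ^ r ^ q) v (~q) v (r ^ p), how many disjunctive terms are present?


A DNF formula is a disjunction of terms (conjunctions).
Terms are separated by v.
Counting the disjuncts: 3 terms.

3


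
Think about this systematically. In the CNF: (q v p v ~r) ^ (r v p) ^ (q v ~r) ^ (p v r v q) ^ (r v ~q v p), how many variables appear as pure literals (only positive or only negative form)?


Check each variable for pure literal status:
p: pure positive
q: mixed (not pure)
r: mixed (not pure)
Pure literal count = 1

1


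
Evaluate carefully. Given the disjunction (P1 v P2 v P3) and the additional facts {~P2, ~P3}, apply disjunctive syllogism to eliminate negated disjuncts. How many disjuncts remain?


Original disjuncts (3): P1, P2, P3
Negated (eliminate): ~P2, ~P3
Remaining disjuncts: P1
Count = 3 - 2 = 1

1


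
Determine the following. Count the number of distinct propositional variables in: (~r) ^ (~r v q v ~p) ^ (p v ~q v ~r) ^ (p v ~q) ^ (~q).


Identify each variable that appears in the formula.
Variables found: p, q, r
Count = 3

3


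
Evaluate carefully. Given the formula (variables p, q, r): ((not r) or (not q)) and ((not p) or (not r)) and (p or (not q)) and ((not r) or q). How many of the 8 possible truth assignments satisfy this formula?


Evaluate all 8 assignments for p, q, r:
p=0, q=0, r=0: 1
p=0, q=0, r=1: 0
p=0, q=1, r=0: 0
p=0, q=1, r=1: 0
p=1, q=0, r=0: 1
p=1, q=0, r=1: 0
p=1, q=1, r=0: 1
p=1, q=1, r=1: 0
Satisfying count = 3

3


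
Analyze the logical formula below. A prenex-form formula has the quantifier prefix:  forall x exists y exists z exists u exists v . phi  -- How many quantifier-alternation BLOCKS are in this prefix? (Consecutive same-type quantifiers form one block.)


Quantifier-type sequence: A E E E E  (A=forall, E=exists)
Group into maximal same-type runs:
  Ax1 | Ex4
Number of blocks = 2

2


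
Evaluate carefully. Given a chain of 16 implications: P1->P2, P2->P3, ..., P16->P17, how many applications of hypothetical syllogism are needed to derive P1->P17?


With 16 implications in a chain connecting 17 propositions:
P1->P2, P2->P3, ..., P16->P17
Steps needed = (number of implications) - 1 = 16 - 1 = 15

15


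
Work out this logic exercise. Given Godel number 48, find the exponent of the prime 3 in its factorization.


Factorize 48 by dividing by 3 repeatedly.
Division steps: 3 divides 48 exactly 1 time(s).
Exponent of 3 = 1

1


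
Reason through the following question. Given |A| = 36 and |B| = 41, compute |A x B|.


The Cartesian product A x B contains all ordered pairs (a, b).
|A x B| = |A| * |B| = 36 * 41 = 1476

1476


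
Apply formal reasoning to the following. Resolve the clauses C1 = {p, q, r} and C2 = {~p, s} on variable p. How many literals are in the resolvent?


Remove p from C1 and ~p from C2.
C1 remainder: {q, r}
C2 remainder: {s}
Union (resolvent): {q, r, s}
Resolvent has 3 literal(s).

3


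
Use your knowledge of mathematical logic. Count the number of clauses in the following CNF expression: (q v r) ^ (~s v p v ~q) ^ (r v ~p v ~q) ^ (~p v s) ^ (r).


A CNF formula is a conjunction of clauses.
Clauses are separated by ^.
Counting the conjuncts: 5 clauses.

5


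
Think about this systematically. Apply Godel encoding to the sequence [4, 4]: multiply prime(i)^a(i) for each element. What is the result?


Encode each element as an exponent of the corresponding prime:
  2^4 = 16
  3^4 = 81
Product = 16 * 81 = 1296

1296


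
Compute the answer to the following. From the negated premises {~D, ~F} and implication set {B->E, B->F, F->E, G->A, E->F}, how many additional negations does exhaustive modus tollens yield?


Initial negated facts: {~D, ~F}
Apply modus tollens to closure:
  ~F and B->F  =>  ~B
  ~F and E->F  =>  ~E
Final negated: {~B, ~D, ~E, ~F}
New negations: {~B, ~E}
Count = 2

2


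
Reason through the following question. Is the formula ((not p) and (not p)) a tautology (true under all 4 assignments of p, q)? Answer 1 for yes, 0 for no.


Check all 4 assignments:
p=0, q=0: 1
p=0, q=1: 1
p=1, q=0: 0
p=1, q=1: 0
Satisfying count = 2/4.
Tautology iff count = 4: no.

0


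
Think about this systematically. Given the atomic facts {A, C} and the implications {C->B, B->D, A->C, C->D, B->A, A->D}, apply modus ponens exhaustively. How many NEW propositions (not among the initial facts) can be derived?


Initial facts: {A, C}
Apply modus ponens to closure:
  C and C->B  =>  B
  B and B->D  =>  D
Final known: {A, B, C, D}
New propositions: {B, D}
Count = 2

2


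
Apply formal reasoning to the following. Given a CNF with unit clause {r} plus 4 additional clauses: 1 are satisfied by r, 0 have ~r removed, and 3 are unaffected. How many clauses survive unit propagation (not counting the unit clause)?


Satisfied (removed): 1
Shortened (remain): 0
Unchanged (remain): 3
Remaining = 0 + 3 = 3

3


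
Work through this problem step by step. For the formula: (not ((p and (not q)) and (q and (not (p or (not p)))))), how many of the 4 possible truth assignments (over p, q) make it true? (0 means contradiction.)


Check all 4 assignments:
p=0, q=0: 1
p=0, q=1: 1
p=1, q=0: 1
p=1, q=1: 1
Count of True = 4

4


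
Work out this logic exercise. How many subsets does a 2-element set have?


The power set of a set with n elements has 2^n elements.
|P(S)| = 2^2 = 4

4


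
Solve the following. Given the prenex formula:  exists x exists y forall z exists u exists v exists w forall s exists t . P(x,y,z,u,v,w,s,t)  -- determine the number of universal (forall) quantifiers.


Quantifier prefix: exists x exists y forall z exists u exists v exists w forall s exists t
Mark each quantifier type:
  E E U E E E U E
Universal count = 2, Existential count = 6
Asked for universal (forall) quantifiers: 2

2


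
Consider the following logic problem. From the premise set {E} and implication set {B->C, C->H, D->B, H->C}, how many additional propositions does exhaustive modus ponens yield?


Initial facts: {E}
Apply modus ponens to closure:
  (no implication fires)
Final known: {E}
New propositions: {(none)}
Count = 0

0


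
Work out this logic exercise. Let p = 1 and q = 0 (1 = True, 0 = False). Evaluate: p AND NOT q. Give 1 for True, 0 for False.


p = 1, q = 0
Operation: p AND NOT q
Evaluate: 1 AND NOT 0 = 1

1


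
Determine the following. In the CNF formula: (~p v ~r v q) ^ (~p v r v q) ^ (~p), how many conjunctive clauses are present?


A CNF formula is a conjunction of clauses.
Clauses are separated by ^.
Counting the conjuncts: 3 clauses.

3


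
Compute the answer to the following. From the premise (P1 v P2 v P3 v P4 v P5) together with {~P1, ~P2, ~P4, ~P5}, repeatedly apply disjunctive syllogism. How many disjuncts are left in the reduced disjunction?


Original disjuncts (5): P1, P2, P3, P4, P5
Negated (eliminate): ~P1, ~P2, ~P4, ~P5
Remaining disjuncts: P3
Count = 5 - 4 = 1

1


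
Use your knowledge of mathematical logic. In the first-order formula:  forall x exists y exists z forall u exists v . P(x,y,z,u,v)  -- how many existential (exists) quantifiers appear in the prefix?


Quantifier prefix: forall x exists y exists z forall u exists v
Mark each quantifier type:
  U E E U E
Universal count = 2, Existential count = 3
Asked for existential (exists) quantifiers: 3

3


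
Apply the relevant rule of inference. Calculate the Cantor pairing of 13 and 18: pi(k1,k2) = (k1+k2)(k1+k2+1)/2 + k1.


k1 + k2 = 31
(k1+k2)(k1+k2+1)/2 = 31 * 32 / 2 = 496
pi = 496 + 13 = 509

509


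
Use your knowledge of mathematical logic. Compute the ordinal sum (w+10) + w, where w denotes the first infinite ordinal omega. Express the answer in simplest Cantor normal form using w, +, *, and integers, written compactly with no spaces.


Compute (w+10) + w.
Ordinal + is associative but NOT commutative; for finite n>0, n + w = w but w + n stays w+n.
(w+10) + w = w + (10+w) = w + w = w*2 (the finite tail 10 is absorbed by the right w).
Result = w*2

w*2


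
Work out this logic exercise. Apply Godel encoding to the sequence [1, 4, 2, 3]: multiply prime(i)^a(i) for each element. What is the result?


Encode each element as an exponent of the corresponding prime:
  2^1 = 2
  3^4 = 81
  5^2 = 25
  7^3 = 343
Product = 2 * 81 * 25 * 343 = 1389150

1389150


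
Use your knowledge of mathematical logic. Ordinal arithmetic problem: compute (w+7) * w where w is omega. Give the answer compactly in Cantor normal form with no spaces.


Compute (w+7) * w.
Ordinal * is associative and left-distributive over +, but NOT commutative; for finite n>1, n*w = w but w*n stays w*n.
(w+7) * w = sup{(w+7)*k : k<w} = sup{w*k+7} = w^2 (the +7 tail is absorbed in the limit).
Result = w^2

w^2


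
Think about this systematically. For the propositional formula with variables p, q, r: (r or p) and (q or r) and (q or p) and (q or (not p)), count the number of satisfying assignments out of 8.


Evaluate all 8 assignments for p, q, r:
p=0, q=0, r=0: 0
p=0, q=0, r=1: 0
p=0, q=1, r=0: 0
p=0, q=1, r=1: 1
p=1, q=0, r=0: 0
p=1, q=0, r=1: 0
p=1, q=1, r=0: 1
p=1, q=1, r=1: 1
Satisfying count = 3

3


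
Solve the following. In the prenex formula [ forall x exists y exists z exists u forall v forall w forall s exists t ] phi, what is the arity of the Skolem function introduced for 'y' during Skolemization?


Quantifier prefix: forall x exists y exists z exists u forall v forall w forall s exists t
'y' is existentially quantified at position 2.
Universal variables preceding it: x
Skolem function arity = 1

1


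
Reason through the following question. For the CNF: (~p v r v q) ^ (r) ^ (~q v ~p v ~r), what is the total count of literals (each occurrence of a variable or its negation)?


Counting literals in each clause:
Clause 1: 3 literal(s)
Clause 2: 1 literal(s)
Clause 3: 3 literal(s)
Total = 7

7


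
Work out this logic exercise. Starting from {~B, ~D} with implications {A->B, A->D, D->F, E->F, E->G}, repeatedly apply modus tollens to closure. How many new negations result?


Initial negated facts: {~B, ~D}
Apply modus tollens to closure:
  ~B and A->B  =>  ~A
Final negated: {~A, ~B, ~D}
New negations: {~A}
Count = 1

1


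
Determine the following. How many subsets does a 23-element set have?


The power set of a set with n elements has 2^n elements.
|P(S)| = 2^23 = 8388608

8388608


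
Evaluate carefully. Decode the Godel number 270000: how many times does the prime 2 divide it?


Factorize 270000 by dividing by 2 repeatedly.
Division steps: 2 divides 270000 exactly 4 time(s).
Exponent of 2 = 4

4


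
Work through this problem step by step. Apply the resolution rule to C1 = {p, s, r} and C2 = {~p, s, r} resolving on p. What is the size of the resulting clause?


Remove p from C1 and ~p from C2.
C1 remainder: {s, r}
C2 remainder: {s, r}
Union (resolvent): {r, s}
Resolvent has 2 literal(s).

2


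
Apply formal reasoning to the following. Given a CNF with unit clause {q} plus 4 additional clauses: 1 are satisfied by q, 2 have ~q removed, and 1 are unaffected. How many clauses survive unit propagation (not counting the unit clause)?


Satisfied (removed): 1
Shortened (remain): 2
Unchanged (remain): 1
Remaining = 2 + 1 = 3

3


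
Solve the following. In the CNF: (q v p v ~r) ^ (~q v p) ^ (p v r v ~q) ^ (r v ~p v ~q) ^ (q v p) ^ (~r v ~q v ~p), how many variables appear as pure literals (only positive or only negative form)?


Check each variable for pure literal status:
p: mixed (not pure)
q: mixed (not pure)
r: mixed (not pure)
Pure literal count = 0

0


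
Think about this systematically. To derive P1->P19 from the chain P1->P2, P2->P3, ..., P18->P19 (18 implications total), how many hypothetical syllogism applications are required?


With 18 implications in a chain connecting 19 propositions:
P1->P2, P2->P3, ..., P18->P19
Steps needed = (number of implications) - 1 = 18 - 1 = 17

17


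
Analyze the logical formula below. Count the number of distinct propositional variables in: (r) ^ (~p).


Identify each variable that appears in the formula.
Variables found: p, r
Count = 2

2


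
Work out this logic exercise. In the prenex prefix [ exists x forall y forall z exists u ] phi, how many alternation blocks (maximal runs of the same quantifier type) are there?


Quantifier-type sequence: E A A E  (A=forall, E=exists)
Group into maximal same-type runs:
  Ex1 | Ax2 | Ex1
Number of blocks = 3

3


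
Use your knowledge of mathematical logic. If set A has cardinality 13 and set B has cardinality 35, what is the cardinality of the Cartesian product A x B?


The Cartesian product A x B contains all ordered pairs (a, b).
|A x B| = |A| * |B| = 13 * 35 = 455

455


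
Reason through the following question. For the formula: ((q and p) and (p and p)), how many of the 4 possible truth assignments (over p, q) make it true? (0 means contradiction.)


Check all 4 assignments:
p=0, q=0: 0
p=0, q=1: 0
p=1, q=0: 0
p=1, q=1: 1
Count of True = 1

1


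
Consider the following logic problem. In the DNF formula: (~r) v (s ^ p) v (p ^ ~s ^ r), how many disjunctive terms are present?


A DNF formula is a disjunction of terms (conjunctions).
Terms are separated by v.
Counting the disjuncts: 3 terms.

3


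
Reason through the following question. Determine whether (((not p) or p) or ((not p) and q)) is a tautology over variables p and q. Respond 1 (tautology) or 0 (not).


Check all 4 assignments:
p=0, q=0: 1
p=0, q=1: 1
p=1, q=0: 1
p=1, q=1: 1
Satisfying count = 4/4.
Tautology iff count = 4: yes.

1


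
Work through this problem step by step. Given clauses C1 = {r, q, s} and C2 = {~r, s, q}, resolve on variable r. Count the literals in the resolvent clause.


Remove r from C1 and ~r from C2.
C1 remainder: {q, s}
C2 remainder: {s, q}
Union (resolvent): {q, s}
Resolvent has 2 literal(s).

2


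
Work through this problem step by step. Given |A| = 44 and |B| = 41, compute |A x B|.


The Cartesian product A x B contains all ordered pairs (a, b).
|A x B| = |A| * |B| = 44 * 41 = 1804

1804


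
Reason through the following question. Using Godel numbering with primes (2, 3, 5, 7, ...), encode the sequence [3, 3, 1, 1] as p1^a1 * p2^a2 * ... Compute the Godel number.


Encode each element as an exponent of the corresponding prime:
  2^3 = 8
  3^3 = 27
  5^1 = 5
  7^1 = 7
Product = 8 * 27 * 5 * 7 = 7560

7560


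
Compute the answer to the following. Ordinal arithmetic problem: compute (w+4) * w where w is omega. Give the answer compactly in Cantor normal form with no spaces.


Compute (w+4) * w.
Ordinal * is associative and left-distributive over +, but NOT commutative; for finite n>1, n*w = w but w*n stays w*n.
(w+4) * w = sup{(w+4)*k : k<w} = sup{w*k+4} = w^2 (the +4 tail is absorbed in the limit).
Result = w^2

w^2


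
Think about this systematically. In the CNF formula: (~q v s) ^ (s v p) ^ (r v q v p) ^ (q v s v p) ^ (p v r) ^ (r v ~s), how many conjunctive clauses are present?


A CNF formula is a conjunction of clauses.
Clauses are separated by ^.
Counting the conjuncts: 6 clauses.

6


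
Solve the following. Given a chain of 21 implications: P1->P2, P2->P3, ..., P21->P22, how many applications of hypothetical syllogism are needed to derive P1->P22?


With 21 implications in a chain connecting 22 propositions:
P1->P2, P2->P3, ..., P21->P22
Steps needed = (number of implications) - 1 = 21 - 1 = 20

20


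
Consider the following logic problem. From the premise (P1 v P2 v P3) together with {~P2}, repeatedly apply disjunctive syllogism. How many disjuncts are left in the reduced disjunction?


Original disjuncts (3): P1, P2, P3
Negated (eliminate): ~P2
Remaining disjuncts: P1, P3
Count = 3 - 1 = 2

2


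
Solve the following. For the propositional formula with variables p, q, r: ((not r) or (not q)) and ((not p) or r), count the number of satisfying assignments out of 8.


Evaluate all 8 assignments for p, q, r:
p=0, q=0, r=0: 1
p=0, q=0, r=1: 1
p=0, q=1, r=0: 1
p=0, q=1, r=1: 0
p=1, q=0, r=0: 0
p=1, q=0, r=1: 1
p=1, q=1, r=0: 0
p=1, q=1, r=1: 0
Satisfying count = 4

4


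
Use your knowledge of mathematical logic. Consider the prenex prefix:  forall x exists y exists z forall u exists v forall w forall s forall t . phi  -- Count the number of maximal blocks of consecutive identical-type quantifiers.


Quantifier-type sequence: A E E A E A A A  (A=forall, E=exists)
Group into maximal same-type runs:
  Ax1 | Ex2 | Ax1 | Ex1 | Ax3
Number of blocks = 5

5


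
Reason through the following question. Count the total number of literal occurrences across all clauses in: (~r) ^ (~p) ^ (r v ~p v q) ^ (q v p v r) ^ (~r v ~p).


Counting literals in each clause:
Clause 1: 1 literal(s)
Clause 2: 1 literal(s)
Clause 3: 3 literal(s)
Clause 4: 3 literal(s)
Clause 5: 2 literal(s)
Total = 10

10


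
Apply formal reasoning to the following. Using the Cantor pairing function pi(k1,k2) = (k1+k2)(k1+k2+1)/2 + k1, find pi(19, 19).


k1 + k2 = 38
(k1+k2)(k1+k2+1)/2 = 38 * 39 / 2 = 741
pi = 741 + 19 = 760

760


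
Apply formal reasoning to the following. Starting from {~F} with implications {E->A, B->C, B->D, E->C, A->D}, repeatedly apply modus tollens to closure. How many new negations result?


Initial negated facts: {~F}
Apply modus tollens to closure:
  (no implication fires)
Final negated: {~F}
New negations: {(none)}
Count = 0

0


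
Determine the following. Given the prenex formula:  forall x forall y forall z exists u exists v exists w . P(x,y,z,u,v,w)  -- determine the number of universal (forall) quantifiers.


Quantifier prefix: forall x forall y forall z exists u exists v exists w
Mark each quantifier type:
  U U U E E E
Universal count = 3, Existential count = 3
Asked for universal (forall) quantifiers: 3

3


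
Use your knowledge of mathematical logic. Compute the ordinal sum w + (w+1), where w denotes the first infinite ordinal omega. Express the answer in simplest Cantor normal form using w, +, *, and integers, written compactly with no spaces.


Compute w + (w+1).
Ordinal + is associative but NOT commutative; for finite n>0, n + w = w but w + n stays w+n.
w + (w+1) = (w+w) + 1 = w*2+1.
Result = w*2+1

w*2+1


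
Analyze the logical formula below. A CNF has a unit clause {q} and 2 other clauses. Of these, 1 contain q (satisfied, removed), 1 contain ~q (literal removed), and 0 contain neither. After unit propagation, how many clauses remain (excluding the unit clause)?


Satisfied (removed): 1
Shortened (remain): 1
Unchanged (remain): 0
Remaining = 1 + 0 = 1

1


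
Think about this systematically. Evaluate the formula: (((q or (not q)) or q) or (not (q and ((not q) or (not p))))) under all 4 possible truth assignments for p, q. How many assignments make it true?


Check all 4 assignments:
p=0, q=0: 1
p=0, q=1: 1
p=1, q=0: 1
p=1, q=1: 1
Count of True = 4

4


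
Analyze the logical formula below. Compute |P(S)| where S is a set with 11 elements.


The power set of a set with n elements has 2^n elements.
|P(S)| = 2^11 = 2048

2048


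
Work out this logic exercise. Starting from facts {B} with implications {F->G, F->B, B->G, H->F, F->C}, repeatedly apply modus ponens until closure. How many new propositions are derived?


Initial facts: {B}
Apply modus ponens to closure:
  B and B->G  =>  G
Final known: {B, G}
New propositions: {G}
Count = 1

1


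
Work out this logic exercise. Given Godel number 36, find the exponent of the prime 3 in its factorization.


Factorize 36 by dividing by 3 repeatedly.
Division steps: 3 divides 36 exactly 2 time(s).
Exponent of 3 = 2

2


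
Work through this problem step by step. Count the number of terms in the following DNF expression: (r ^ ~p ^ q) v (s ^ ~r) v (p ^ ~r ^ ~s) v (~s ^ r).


A DNF formula is a disjunction of terms (conjunctions).
Terms are separated by v.
Counting the disjuncts: 4 terms.

4


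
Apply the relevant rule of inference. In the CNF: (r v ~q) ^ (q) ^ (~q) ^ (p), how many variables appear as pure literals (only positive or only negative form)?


Check each variable for pure literal status:
p: pure positive
q: mixed (not pure)
r: pure positive
Pure literal count = 2

2


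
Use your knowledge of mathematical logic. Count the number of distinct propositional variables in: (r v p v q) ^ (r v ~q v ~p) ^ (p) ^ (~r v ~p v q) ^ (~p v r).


Identify each variable that appears in the formula.
Variables found: p, q, r
Count = 3

3


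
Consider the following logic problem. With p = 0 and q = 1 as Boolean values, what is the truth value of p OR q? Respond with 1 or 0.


p = 0, q = 1
Operation: p OR q
Evaluate: 0 OR 1 = 1

1


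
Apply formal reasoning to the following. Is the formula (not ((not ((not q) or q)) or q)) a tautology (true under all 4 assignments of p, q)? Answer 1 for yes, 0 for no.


Check all 4 assignments:
p=0, q=0: 1
p=0, q=1: 0
p=1, q=0: 1
p=1, q=1: 0
Satisfying count = 2/4.
Tautology iff count = 4: no.

0


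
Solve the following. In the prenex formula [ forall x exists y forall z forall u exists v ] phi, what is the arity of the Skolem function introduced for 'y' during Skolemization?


Quantifier prefix: forall x exists y forall z forall u exists v
'y' is existentially quantified at position 2.
Universal variables preceding it: x
Skolem function arity = 1

1


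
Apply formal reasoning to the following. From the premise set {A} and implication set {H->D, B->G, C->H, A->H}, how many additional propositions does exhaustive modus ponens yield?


Initial facts: {A}
Apply modus ponens to closure:
  A and A->H  =>  H
  H and H->D  =>  D
Final known: {A, D, H}
New propositions: {D, H}
Count = 2

2


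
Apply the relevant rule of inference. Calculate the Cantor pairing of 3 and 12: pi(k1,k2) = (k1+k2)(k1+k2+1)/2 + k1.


k1 + k2 = 15
(k1+k2)(k1+k2+1)/2 = 15 * 16 / 2 = 120
pi = 120 + 3 = 123

123


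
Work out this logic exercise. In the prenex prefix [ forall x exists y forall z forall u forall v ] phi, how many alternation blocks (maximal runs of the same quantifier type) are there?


Quantifier-type sequence: A E A A A  (A=forall, E=exists)
Group into maximal same-type runs:
  Ax1 | Ex1 | Ax3
Number of blocks = 3

3


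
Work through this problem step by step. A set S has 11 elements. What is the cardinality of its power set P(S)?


The power set of a set with n elements has 2^n elements.
|P(S)| = 2^11 = 2048

2048


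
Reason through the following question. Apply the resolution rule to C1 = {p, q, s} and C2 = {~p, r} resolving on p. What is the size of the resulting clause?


Remove p from C1 and ~p from C2.
C1 remainder: {q, s}
C2 remainder: {r}
Union (resolvent): {q, r, s}
Resolvent has 3 literal(s).

3


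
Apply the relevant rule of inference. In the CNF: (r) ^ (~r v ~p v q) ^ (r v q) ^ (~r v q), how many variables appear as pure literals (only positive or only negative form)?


Check each variable for pure literal status:
p: pure negative
q: pure positive
r: mixed (not pure)
Pure literal count = 2

2


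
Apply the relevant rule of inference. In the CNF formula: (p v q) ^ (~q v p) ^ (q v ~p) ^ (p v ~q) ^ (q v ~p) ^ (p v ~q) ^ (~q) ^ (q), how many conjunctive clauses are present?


A CNF formula is a conjunction of clauses.
Clauses are separated by ^.
Counting the conjuncts: 8 clauses.

8


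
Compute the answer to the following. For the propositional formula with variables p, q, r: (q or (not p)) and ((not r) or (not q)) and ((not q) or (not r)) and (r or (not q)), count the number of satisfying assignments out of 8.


Evaluate all 8 assignments for p, q, r:
p=0, q=0, r=0: 1
p=0, q=0, r=1: 1
p=0, q=1, r=0: 0
p=0, q=1, r=1: 0
p=1, q=0, r=0: 0
p=1, q=0, r=1: 0
p=1, q=1, r=0: 0
p=1, q=1, r=1: 0
Satisfying count = 2

2


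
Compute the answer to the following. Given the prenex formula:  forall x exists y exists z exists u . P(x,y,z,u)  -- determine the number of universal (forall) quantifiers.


Quantifier prefix: forall x exists y exists z exists u
Mark each quantifier type:
  U E E E
Universal count = 1, Existential count = 3
Asked for universal (forall) quantifiers: 1

1


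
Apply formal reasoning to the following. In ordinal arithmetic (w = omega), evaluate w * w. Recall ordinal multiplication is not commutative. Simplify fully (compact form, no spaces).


Compute w * w.
Ordinal * is associative and left-distributive over +, but NOT commutative; for finite n>1, n*w = w but w*n stays w*n.
w * w = w^2 by definition.
Result = w^2

w^2


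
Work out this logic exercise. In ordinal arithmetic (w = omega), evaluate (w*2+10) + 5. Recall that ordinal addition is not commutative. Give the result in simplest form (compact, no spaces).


Compute (w*2+10) + 5.
Ordinal + is associative but NOT commutative; for finite n>0, n + w = w but w + n stays w+n.
By associativity: (w*2+10) + 5 = w*2 + (10+5) = w*2+15.
Result = w*2+15

w*2+15


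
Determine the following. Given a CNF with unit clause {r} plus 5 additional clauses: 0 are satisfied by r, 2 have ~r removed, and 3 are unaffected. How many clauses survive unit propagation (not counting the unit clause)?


Satisfied (removed): 0
Shortened (remain): 2
Unchanged (remain): 3
Remaining = 2 + 3 = 5

5


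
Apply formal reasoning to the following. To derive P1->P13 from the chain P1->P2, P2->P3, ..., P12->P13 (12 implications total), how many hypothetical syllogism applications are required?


With 12 implications in a chain connecting 13 propositions:
P1->P2, P2->P3, ..., P12->P13
Steps needed = (number of implications) - 1 = 12 - 1 = 11

11


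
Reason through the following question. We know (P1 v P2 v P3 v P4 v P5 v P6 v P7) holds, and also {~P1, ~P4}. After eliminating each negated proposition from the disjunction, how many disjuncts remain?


Original disjuncts (7): P1, P2, P3, P4, P5, P6, P7
Negated (eliminate): ~P1, ~P4
Remaining disjuncts: P2, P3, P5, P6, P7
Count = 7 - 2 = 5

5


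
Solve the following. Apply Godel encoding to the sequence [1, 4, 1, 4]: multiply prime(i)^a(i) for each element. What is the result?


Encode each element as an exponent of the corresponding prime:
  2^1 = 2
  3^4 = 81
  5^1 = 5
  7^4 = 2401
Product = 2 * 81 * 5 * 2401 = 1944810

1944810


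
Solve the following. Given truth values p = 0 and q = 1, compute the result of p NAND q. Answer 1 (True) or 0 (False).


p = 0, q = 1
Operation: p NAND q
Evaluate: 0 NAND 1 = 1

1


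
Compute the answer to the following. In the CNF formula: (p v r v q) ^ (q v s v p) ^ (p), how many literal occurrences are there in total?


Counting literals in each clause:
Clause 1: 3 literal(s)
Clause 2: 3 literal(s)
Clause 3: 1 literal(s)
Total = 7

7


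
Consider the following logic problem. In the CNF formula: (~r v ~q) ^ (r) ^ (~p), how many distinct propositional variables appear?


Identify each variable that appears in the formula.
Variables found: p, q, r
Count = 3

3


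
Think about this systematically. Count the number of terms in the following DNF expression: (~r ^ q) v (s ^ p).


A DNF formula is a disjunction of terms (conjunctions).
Terms are separated by v.
Counting the disjuncts: 2 terms.

2


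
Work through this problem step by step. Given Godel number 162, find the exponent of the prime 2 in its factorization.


Factorize 162 by dividing by 2 repeatedly.
Division steps: 2 divides 162 exactly 1 time(s).
Exponent of 2 = 1

1


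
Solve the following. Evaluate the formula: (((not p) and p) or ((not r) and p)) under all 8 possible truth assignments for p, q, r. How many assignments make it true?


Check all 8 assignments:
p=0, q=0, r=0: 0
p=0, q=0, r=1: 0
p=0, q=1, r=0: 0
p=0, q=1, r=1: 0
p=1, q=0, r=0: 1
p=1, q=0, r=1: 0
p=1, q=1, r=0: 1
p=1, q=1, r=1: 0
Count of True = 2

2


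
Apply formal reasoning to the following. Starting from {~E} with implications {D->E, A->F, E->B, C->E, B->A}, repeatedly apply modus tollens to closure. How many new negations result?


Initial negated facts: {~E}
Apply modus tollens to closure:
  ~E and D->E  =>  ~D
  ~E and C->E  =>  ~C
Final negated: {~C, ~D, ~E}
New negations: {~C, ~D}
Count = 2

2


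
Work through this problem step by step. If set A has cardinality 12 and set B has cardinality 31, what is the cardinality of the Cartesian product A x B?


The Cartesian product A x B contains all ordered pairs (a, b).
|A x B| = |A| * |B| = 12 * 31 = 372

372


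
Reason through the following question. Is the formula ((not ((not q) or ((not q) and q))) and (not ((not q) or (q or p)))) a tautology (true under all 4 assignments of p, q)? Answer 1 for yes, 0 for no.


Check all 4 assignments:
p=0, q=0: 0
p=0, q=1: 0
p=1, q=0: 0
p=1, q=1: 0
Satisfying count = 0/4.
Tautology iff count = 4: no.

0


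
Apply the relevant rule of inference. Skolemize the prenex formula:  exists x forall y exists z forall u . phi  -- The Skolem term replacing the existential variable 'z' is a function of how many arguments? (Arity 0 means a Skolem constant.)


Quantifier prefix: exists x forall y exists z forall u
'z' is existentially quantified at position 3.
Universal variables preceding it: y
Skolem function arity = 1

1


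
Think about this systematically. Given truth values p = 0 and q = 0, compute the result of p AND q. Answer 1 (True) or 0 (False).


p = 0, q = 0
Operation: p AND q
Evaluate: 0 AND 0 = 0

0


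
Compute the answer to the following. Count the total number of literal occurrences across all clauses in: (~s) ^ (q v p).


Counting literals in each clause:
Clause 1: 1 literal(s)
Clause 2: 2 literal(s)
Total = 3

3


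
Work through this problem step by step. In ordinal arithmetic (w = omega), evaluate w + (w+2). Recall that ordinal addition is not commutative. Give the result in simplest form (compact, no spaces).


Compute w + (w+2).
Ordinal + is associative but NOT commutative; for finite n>0, n + w = w but w + n stays w+n.
w + (w+2) = (w+w) + 2 = w*2+2.
Result = w*2+2

w*2+2


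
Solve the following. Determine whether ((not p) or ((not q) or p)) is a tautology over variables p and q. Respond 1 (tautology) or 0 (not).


Check all 4 assignments:
p=0, q=0: 1
p=0, q=1: 1
p=1, q=0: 1
p=1, q=1: 1
Satisfying count = 4/4.
Tautology iff count = 4: yes.

1


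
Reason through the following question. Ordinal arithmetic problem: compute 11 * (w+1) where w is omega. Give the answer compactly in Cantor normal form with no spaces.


Compute 11 * (w+1).
Ordinal * is associative and left-distributive over +, but NOT commutative; for finite n>1, n*w = w but w*n stays w*n.
By left-distributivity: 11 * (w+1) = 11*w + 11*1 = w + 11 = w+11.
Result = w+11

w+11


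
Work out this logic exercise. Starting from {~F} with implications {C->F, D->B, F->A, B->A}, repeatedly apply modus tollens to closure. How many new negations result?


Initial negated facts: {~F}
Apply modus tollens to closure:
  ~F and C->F  =>  ~C
Final negated: {~C, ~F}
New negations: {~C}
Count = 1

1


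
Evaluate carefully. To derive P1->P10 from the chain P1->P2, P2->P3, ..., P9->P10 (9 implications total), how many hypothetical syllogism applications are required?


With 9 implications in a chain connecting 10 propositions:
P1->P2, P2->P3, ..., P9->P10
Steps needed = (number of implications) - 1 = 9 - 1 = 8

8


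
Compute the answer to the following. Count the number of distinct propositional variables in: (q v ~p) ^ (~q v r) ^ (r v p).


Identify each variable that appears in the formula.
Variables found: p, q, r
Count = 3

3


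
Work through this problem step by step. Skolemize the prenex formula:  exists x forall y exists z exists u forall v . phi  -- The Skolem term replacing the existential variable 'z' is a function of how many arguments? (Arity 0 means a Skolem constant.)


Quantifier prefix: exists x forall y exists z exists u forall v
'z' is existentially quantified at position 3.
Universal variables preceding it: y
Skolem function arity = 1

1
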